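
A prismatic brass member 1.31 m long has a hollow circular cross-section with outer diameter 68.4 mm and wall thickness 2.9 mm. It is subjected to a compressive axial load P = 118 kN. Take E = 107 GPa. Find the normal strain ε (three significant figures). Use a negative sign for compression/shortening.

-0.00185

A = 596.7 mm².
σ = N/A = -197.7 MPa; ε = σ/E = -197.7/107000 = -1.848e-03.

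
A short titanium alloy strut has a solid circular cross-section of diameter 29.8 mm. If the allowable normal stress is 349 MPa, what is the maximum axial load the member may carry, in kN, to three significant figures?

243 kN

A = 697.5 mm².
P_max = σ_allow · A = 349 · 697.5 = 243400 N = 243.4 kN.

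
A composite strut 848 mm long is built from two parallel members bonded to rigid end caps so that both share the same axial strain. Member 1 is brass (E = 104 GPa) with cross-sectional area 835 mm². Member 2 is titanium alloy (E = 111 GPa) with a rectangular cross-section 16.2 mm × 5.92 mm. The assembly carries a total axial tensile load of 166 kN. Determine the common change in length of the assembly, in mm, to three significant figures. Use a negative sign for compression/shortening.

1.44 mm

A_2 = 95.9 mm².
Equal strain + equilibrium ⇒ each member carries load in proportion to AE: A₁E₁ = 86840000 N, A₂E₂ = 10650000 N, ΣAE = 97490000 N.
δ = PL/ΣAE = 166000·848/97490000 = 1.444 mm.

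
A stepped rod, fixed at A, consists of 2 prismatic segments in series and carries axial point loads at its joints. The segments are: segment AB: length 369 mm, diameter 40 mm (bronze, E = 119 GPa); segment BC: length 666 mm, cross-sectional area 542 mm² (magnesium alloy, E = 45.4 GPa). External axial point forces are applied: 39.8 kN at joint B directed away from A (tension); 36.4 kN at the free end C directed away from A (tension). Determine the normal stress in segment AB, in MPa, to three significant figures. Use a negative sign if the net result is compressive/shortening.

60.6 MPa

Internal axial forces (sectioning from the free end, tension +): N_BC = 36.4 kN, N_AB = 76.2 kN.
A_AB = 1257 mm².
σ_AB = N_AB/A_AB = 76200/1257 = 60.64 MPa.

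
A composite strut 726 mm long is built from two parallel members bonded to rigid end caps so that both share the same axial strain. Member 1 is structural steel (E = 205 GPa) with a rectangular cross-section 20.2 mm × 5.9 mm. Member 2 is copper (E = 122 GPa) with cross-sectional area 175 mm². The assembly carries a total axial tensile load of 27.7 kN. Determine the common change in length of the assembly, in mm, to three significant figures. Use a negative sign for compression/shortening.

A_1 = 119.2 mm².
Equal strain + equilibrium ⇒ each member carries load in proportion to AE: A₁E₁ = 24430000 N, A₂E₂ = 21350000 N, ΣAE = 45780000 N.
δ = PL/ΣAE = 27700·726/45780000 = 0.4393 mm.

0.439 mm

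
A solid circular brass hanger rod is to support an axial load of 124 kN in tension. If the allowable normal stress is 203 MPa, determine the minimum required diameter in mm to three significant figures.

27.9 mm

Required area A ≥ P/σ_allow = 124000/203 = 610.8 mm².
For a solid circular section, d ≥ √(4A/π) = 27.89 mm.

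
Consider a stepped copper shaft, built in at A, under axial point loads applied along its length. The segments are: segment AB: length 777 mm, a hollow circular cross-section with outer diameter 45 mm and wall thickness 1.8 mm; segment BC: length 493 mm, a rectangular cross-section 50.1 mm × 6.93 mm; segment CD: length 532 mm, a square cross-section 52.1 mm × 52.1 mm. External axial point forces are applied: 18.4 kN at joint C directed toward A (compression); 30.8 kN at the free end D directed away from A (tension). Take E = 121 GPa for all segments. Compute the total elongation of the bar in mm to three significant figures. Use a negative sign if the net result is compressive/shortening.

Internal axial forces (sectioning from the free end, tension +): N_CD = 30.8 kN, N_BC = 12.4 kN, N_AB = 12.4 kN.
A_AB = 244.3 mm².
A_BC = 347.2 mm².
A_CD = 2714 mm².
δ_AB = 12400·777/(244.3·121000) = 0.326 mm
δ_BC = 12400·493/(347.2·121000) = 0.1455 mm
δ_CD = 30800·532/(2714·121000) = 0.04989 mm
δ = Σδ_i = 0.5214 mm.

0.521 mm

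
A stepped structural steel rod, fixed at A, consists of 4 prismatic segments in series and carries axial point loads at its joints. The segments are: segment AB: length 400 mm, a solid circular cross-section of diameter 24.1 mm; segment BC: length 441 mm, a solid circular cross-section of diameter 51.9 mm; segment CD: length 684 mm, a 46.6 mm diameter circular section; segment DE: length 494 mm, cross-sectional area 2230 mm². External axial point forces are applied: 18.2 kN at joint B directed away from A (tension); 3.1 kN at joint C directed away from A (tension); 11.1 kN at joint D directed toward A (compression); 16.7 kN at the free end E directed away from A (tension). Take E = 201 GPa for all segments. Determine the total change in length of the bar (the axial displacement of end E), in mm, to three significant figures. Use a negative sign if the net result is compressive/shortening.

Internal axial forces (sectioning from the free end, tension +): N_DE = 16.7 kN, N_CD = 5.6 kN, N_BC = 8.7 kN, N_AB = 26.9 kN.
A_AB = 456.2 mm².
A_BC = 2116 mm².
A_CD = 1706 mm².
δ_AB = 26900·400/(456.2·201000) = 0.1174 mm
δ_BC = 8700·441/(2116·201000) = 0.009023 mm
δ_CD = 5600·684/(1706·201000) = 0.01117 mm
δ_DE = 16700·494/(2230·201000) = 0.01841 mm
δ = Σδ_i = 0.156 mm.

0.156 mm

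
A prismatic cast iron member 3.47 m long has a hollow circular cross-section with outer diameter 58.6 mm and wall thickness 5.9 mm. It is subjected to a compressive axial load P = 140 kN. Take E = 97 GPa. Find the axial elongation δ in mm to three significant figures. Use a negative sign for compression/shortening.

A = 976.8 mm².
δ_mech = NL/(AE) = -140000·3470/(976.8·97000) = -5.127 mm.

-5.13 mm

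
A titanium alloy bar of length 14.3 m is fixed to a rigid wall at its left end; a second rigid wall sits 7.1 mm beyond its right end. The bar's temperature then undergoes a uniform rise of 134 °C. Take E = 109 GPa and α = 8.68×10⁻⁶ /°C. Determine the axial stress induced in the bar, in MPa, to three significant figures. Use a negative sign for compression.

Free thermal expansion αLΔT = 8.68e-6 · 14300 · 134 = 16.63 mm.
The walls engage after the gap closes; constrained expansion = 16.63 − 7.1 = 9.533 mm.
The walls impose strain ε = −(9.533)/14300 = -6.6662e-04; σ = Eε = 109000 · -6.6662e-04 = -72.66 MPa.

-72.7 MPa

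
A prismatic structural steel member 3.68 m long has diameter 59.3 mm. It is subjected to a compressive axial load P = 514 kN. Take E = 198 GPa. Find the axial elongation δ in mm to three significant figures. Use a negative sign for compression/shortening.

-3.46 mm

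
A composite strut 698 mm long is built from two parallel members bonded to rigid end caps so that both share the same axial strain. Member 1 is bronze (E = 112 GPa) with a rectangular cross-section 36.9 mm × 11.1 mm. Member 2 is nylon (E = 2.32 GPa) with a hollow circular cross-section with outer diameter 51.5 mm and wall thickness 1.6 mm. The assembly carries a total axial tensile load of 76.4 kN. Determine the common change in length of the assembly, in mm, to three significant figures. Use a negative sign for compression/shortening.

1.15 mm

A_1 = 409.6 mm².
A_2 = 250.8 mm².
Equal strain + equilibrium ⇒ each member carries load in proportion to AE: A₁E₁ = 45870000 N, A₂E₂ = 581900 N, ΣAE = 46460000 N.
δ = PL/ΣAE = 76400·698/46460000 = 1.148 mm.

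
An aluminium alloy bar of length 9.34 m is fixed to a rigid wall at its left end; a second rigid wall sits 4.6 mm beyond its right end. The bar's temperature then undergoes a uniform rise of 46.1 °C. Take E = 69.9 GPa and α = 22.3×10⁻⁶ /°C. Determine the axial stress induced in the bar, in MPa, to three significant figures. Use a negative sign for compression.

Free thermal expansion αLΔT = 22.3e-6 · 9340 · 46.1 = 9.602 mm.
The walls engage after the gap closes; constrained expansion = 9.602 − 4.6 = 5.002 mm.
The walls impose strain ε = −(5.002)/9340 = -5.3552e-04; σ = Eε = 69900 · -5.3552e-04 = -37.43 MPa.

-37.4 MPa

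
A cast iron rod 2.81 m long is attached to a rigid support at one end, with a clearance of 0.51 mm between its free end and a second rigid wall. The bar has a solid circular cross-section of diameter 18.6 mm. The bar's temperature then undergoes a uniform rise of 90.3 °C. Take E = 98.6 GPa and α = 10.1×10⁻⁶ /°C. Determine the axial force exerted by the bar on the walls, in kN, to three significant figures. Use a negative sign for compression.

Free thermal expansion αLΔT = 10.1e-6 · 2810 · 90.3 = 2.563 mm.
The walls engage after the gap closes; constrained expansion = 2.563 − 0.51 = 2.053 mm.
The walls impose strain ε = −(2.053)/2810 = -7.3054e-04; σ = Eε = 98600 · -7.3054e-04 = -72.03 MPa.
Wall reaction R = σ·A = -72.03·271.7 = -19570 N = -19.57 kN.

-19.6 kN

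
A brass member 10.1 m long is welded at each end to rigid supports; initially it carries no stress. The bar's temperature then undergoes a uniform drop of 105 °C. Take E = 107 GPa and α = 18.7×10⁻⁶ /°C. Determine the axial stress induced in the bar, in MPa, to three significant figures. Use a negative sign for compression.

210 MPa

Free thermal expansion αLΔT = 18.7e-6 · 10100 · -105 = -19.83 mm.
The walls impose strain ε = −(-19.83)/10100 = 1.9635e-03; σ = Eε = 107000 · 1.9635e-03 = 210.1 MPa.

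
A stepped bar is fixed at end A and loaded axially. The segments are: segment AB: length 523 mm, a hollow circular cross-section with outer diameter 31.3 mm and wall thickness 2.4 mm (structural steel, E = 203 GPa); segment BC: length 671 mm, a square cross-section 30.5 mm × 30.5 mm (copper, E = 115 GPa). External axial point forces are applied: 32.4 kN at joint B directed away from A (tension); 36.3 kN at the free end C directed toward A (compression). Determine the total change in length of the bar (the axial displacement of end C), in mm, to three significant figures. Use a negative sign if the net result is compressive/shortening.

-0.274 mm

Internal axial forces (sectioning from the free end, tension +): N_BC = -36.3 kN, N_AB = -3.9 kN.
A_AB = 217.9 mm².
A_BC = 930.2 mm².
δ_AB = -3900·523/(217.9·203000) = -0.04611 mm
δ_BC = -36300·671/(930.2·115000) = -0.2277 mm
δ = Σδ_i = -0.2738 mm.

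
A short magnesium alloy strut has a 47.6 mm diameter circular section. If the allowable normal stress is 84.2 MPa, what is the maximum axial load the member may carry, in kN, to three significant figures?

150 kN

A = 1780 mm².
P_max = σ_allow · A = 84.2 · 1780 = 149800 N = 149.8 kN.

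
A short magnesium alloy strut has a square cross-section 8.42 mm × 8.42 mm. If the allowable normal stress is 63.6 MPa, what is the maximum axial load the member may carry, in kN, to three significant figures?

4.51 kN

A = 70.9 mm².
P_max = σ_allow · A = 63.6 · 70.9 = 4509 N = 4.509 kN.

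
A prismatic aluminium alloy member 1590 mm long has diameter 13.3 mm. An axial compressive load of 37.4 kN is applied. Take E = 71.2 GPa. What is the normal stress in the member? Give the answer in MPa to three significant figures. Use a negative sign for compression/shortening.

A = 138.9 mm².
σ = N/A = -37400/138.9 = -269.2 MPa.

-269 MPa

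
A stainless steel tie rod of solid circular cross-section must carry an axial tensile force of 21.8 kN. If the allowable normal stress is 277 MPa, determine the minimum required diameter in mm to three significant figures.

10.0 mm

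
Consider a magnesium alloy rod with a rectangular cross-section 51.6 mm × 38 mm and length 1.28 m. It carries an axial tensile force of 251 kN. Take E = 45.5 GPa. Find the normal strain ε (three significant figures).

A = 1961 mm².
σ = N/A = 128 MPa; ε = σ/E = 128/45500 = 2.813e-03.

0.00281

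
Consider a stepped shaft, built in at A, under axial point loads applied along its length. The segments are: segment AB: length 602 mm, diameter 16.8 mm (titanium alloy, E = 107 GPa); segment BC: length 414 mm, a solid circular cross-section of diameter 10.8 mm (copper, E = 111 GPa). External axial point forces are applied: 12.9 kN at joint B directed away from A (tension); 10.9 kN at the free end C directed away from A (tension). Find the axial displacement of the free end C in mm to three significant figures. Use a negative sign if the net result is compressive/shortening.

Internal axial forces (sectioning from the free end, tension +): N_BC = 10.9 kN, N_AB = 23.8 kN.
A_AB = 221.7 mm².
A_BC = 91.61 mm².
δ_AB = 23800·602/(221.7·107000) = 0.6041 mm
δ_BC = 10900·414/(91.61·111000) = 0.4438 mm
δ = Σδ_i = 1.048 mm.

1.05 mm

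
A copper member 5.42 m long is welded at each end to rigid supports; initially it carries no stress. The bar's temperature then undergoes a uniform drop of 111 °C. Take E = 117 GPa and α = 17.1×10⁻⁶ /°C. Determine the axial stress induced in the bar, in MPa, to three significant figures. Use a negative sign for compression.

Free thermal expansion αLΔT = 17.1e-6 · 5420 · -111 = -10.29 mm.
The walls impose strain ε = −(-10.29)/5420 = 1.8981e-03; σ = Eε = 117000 · 1.8981e-03 = 222.1 MPa.

222 MPa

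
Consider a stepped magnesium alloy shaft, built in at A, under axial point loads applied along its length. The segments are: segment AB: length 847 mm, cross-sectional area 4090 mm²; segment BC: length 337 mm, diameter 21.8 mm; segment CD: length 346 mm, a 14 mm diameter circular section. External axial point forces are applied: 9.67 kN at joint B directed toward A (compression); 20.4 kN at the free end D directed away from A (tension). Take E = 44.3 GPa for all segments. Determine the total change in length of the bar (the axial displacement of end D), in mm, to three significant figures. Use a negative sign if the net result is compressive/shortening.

1.50 mm

Internal axial forces (sectioning from the free end, tension +): N_CD = 20.4 kN, N_BC = 20.4 kN, N_AB = 10.73 kN.
A_BC = 373.3 mm².
A_CD = 153.9 mm².
δ_AB = 10730·847/(4090·44300) = 0.05016 mm
δ_BC = 20400·337/(373.3·44300) = 0.4158 mm
δ_CD = 20400·346/(153.9·44300) = 1.035 mm
δ = Σδ_i = 1.501 mm.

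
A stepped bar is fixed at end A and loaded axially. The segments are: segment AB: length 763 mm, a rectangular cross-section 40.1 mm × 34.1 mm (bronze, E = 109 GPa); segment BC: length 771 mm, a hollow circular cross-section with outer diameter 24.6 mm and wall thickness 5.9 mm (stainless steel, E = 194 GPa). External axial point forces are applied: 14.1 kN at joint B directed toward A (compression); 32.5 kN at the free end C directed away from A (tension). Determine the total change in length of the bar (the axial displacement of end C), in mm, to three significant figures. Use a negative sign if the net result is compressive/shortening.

Internal axial forces (sectioning from the free end, tension +): N_BC = 32.5 kN, N_AB = 18.4 kN.
A_AB = 1367 mm².
A_BC = 346.6 mm².
δ_AB = 18400·763/(1367·109000) = 0.09419 mm
δ_BC = 32500·771/(346.6·194000) = 0.3726 mm
δ = Σδ_i = 0.4668 mm.

0.467 mm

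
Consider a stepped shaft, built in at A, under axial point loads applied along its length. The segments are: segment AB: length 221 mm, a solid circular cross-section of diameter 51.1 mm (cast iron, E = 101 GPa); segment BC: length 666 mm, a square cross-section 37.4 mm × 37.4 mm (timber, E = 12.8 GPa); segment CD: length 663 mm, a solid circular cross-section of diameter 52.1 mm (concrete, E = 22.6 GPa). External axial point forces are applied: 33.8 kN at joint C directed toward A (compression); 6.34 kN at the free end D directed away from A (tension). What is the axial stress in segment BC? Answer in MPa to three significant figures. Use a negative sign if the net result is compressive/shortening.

Internal axial forces (sectioning from the free end, tension +): N_CD = 6.34 kN, N_BC = -27.46 kN, N_AB = -27.46 kN.
A_BC = 1399 mm².
σ_BC = N_BC/A_BC = -27460/1399 = -19.63 MPa.

-19.6 MPa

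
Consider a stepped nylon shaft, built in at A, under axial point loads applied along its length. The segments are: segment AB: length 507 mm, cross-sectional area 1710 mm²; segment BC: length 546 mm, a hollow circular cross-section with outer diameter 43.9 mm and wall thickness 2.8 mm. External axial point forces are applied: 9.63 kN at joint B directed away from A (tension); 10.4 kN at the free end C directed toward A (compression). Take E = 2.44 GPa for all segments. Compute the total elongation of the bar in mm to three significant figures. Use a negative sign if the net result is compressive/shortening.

-6.53 mm

Internal axial forces (sectioning from the free end, tension +): N_BC = -10.4 kN, N_AB = -0.77 kN.
A_BC = 361.5 mm².
δ_AB = -770·507/(1710·2440) = -0.09356 mm
δ_BC = -10400·546/(361.5·2440) = -6.437 mm
δ = Σδ_i = -6.531 mm.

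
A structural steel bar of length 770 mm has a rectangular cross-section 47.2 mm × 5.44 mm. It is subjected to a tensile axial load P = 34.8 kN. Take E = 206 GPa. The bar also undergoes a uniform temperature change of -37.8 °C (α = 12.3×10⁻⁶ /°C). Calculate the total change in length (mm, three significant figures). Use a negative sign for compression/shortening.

0.149 mm

A = 256.8 mm².
δ_mech = NL/(AE) = 34800·770/(256.8·206000) = 0.5066 mm.
δ_thermal = αLΔT = 12.3e-6·770·-37.8 = -0.358 mm.
δ = δ_mech + δ_thermal = 0.1486 mm.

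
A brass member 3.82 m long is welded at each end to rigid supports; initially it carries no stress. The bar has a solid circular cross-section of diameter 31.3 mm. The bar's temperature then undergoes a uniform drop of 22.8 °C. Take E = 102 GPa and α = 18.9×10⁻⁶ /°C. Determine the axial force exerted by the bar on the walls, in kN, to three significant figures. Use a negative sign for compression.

Free thermal expansion αLΔT = 18.9e-6 · 3820 · -22.8 = -1.646 mm.
The walls impose strain ε = −(-1.646)/3820 = 4.3092e-04; σ = Eε = 102000 · 4.3092e-04 = 43.95 MPa.
Wall reaction R = σ·A = 43.95·769.4 = 33820 N = 33.82 kN.

33.8 kN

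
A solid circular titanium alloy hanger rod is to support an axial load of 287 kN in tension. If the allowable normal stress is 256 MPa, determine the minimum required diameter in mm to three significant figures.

37.8 mm

Required area A ≥ P/σ_allow = 287000/256 = 1121 mm².
For a solid circular section, d ≥ √(4A/π) = 37.78 mm.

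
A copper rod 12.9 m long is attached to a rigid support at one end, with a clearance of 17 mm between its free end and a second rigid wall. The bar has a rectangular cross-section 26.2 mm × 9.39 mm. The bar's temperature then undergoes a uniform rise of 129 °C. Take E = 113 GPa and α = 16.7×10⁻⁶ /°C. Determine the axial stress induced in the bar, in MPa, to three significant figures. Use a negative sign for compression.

-94.5 MPa

Free thermal expansion αLΔT = 16.7e-6 · 12900 · 129 = 27.79 mm.
The walls engage after the gap closes; constrained expansion = 27.79 − 17 = 10.79 mm.
The walls impose strain ε = −(10.79)/12900 = -8.3647e-04; σ = Eε = 113000 · -8.3647e-04 = -94.52 MPa.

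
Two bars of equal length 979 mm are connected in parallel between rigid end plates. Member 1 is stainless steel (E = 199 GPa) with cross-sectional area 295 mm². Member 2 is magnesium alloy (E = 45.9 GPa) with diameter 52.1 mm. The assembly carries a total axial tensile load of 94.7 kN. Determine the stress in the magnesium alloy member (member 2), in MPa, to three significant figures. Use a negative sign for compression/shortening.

A_2 = 2132 mm².
Equal strain + equilibrium ⇒ each member carries load in proportion to AE: A₁E₁ = 58700000 N, A₂E₂ = 97850000 N, ΣAE = 156600000 N.
σ₂ = P·E₂/ΣAE = 94700·45900/156600000 = 27.76 MPa.

27.8 MPa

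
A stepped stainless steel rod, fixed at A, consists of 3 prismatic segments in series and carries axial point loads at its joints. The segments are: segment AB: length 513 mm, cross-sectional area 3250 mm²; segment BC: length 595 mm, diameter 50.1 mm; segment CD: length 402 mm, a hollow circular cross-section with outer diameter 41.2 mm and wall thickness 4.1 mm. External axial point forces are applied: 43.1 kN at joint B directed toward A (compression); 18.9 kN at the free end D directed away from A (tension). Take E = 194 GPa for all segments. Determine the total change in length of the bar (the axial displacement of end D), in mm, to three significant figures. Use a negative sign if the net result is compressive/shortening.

0.0917 mm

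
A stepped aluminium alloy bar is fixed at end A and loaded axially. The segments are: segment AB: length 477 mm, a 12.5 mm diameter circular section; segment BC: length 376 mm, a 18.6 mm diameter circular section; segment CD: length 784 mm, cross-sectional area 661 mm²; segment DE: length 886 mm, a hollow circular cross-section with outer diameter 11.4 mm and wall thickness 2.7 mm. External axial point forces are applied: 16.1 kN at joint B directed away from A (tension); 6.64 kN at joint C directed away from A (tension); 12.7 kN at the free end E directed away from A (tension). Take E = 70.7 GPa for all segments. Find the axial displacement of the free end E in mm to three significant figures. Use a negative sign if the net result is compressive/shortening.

4.70 mm

Internal axial forces (sectioning from the free end, tension +): N_DE = 12.7 kN, N_CD = 12.7 kN, N_BC = 19.34 kN, N_AB = 35.44 kN.
A_AB = 122.7 mm².
A_BC = 271.7 mm².
A_DE = 73.8 mm².
δ_AB = 35440·477/(122.7·70700) = 1.948 mm
δ_BC = 19340·376/(271.7·70700) = 0.3785 mm
δ_CD = 12700·784/(661·70700) = 0.2131 mm
δ_DE = 12700·886/(73.8·70700) = 2.157 mm
δ = Σδ_i = 4.697 mm.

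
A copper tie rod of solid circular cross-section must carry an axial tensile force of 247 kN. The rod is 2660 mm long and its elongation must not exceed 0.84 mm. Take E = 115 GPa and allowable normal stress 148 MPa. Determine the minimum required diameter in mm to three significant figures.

Required area A ≥ P/σ_allow = 247000/148 = 1669 mm².
For a solid circular section, d ≥ √(4A/π) = 46.1 mm.
Elongation limit: A ≥ PL/(Eδ_allow) = 247000·2660/(115000·0.84) = 6801 mm² ⇒ d ≥ 93.06 mm.
The elongation limit governs.

93.1 mm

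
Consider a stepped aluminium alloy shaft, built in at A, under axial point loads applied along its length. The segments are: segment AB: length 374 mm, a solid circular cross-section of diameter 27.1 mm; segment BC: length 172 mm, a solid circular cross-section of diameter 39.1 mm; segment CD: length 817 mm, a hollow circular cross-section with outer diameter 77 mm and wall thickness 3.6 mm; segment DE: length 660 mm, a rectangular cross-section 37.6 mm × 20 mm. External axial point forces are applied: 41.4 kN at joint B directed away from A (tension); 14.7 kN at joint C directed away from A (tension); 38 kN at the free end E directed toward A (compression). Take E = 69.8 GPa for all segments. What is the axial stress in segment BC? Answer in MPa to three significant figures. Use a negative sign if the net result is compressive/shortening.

Internal axial forces (sectioning from the free end, tension +): N_DE = -38 kN, N_CD = -38 kN, N_BC = -23.3 kN, N_AB = 18.1 kN.
A_BC = 1201 mm².
σ_BC = N_BC/A_BC = -23300/1201 = -19.4 MPa.

-19.4 MPa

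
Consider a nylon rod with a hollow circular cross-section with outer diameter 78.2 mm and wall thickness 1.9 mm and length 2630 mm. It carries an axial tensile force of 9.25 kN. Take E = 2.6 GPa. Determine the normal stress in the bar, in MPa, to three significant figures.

20.3 MPa

A = 455.4 mm².
σ = N/A = 9250/455.4 = 20.31 MPa.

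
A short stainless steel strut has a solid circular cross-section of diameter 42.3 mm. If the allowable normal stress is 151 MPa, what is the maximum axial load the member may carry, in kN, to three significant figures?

212 kN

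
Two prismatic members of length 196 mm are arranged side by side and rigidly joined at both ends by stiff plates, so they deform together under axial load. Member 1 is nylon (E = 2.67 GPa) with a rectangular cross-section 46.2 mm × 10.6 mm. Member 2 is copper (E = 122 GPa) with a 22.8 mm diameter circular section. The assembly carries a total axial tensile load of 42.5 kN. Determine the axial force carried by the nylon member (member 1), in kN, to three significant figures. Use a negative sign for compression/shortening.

1.09 kN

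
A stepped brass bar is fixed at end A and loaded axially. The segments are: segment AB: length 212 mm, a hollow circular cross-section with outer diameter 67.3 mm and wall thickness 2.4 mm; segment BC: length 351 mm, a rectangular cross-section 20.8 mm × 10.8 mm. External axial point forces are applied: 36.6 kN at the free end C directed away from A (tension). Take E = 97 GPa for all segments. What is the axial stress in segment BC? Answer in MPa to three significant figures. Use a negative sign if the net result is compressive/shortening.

163 MPa

Internal axial forces (sectioning from the free end, tension +): N_BC = 36.6 kN, N_AB = 36.6 kN.
A_BC = 224.6 mm².
σ_BC = N_BC/A_BC = 36600/224.6 = 162.9 MPa.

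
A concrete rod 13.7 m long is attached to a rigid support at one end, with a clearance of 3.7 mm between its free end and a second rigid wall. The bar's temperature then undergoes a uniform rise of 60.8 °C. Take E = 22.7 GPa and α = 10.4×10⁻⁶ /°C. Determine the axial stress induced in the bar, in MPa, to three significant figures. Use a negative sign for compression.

-8.22 MPa

Free thermal expansion αLΔT = 10.4e-6 · 13700 · 60.8 = 8.663 mm.
The walls engage after the gap closes; constrained expansion = 8.663 − 3.7 = 4.963 mm.
The walls impose strain ε = −(4.963)/13700 = -3.6225e-04; σ = Eε = 22700 · -3.6225e-04 = -8.223 MPa.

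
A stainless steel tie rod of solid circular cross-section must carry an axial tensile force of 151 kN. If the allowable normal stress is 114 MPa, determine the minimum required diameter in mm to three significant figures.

Required area A ≥ P/σ_allow = 151000/114 = 1325 mm².
For a solid circular section, d ≥ √(4A/π) = 41.07 mm.

41.1 mm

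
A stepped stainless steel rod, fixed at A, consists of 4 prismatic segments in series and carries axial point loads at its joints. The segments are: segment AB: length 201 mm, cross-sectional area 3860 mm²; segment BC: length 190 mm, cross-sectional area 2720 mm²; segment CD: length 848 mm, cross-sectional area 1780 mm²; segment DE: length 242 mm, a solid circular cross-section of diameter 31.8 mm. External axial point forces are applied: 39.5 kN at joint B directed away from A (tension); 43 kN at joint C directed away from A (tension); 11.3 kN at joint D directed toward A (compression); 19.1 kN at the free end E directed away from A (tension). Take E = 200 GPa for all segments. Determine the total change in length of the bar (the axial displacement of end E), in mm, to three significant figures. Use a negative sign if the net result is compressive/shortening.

0.0889 mm

Internal axial forces (sectioning from the free end, tension +): N_DE = 19.1 kN, N_CD = 7.8 kN, N_BC = 50.8 kN, N_AB = 90.3 kN.
A_DE = 794.2 mm².
δ_AB = 90300·201/(3860·200000) = 0.02351 mm
δ_BC = 50800·190/(2720·200000) = 0.01774 mm
δ_CD = 7800·848/(1780·200000) = 0.01858 mm
δ_DE = 19100·242/(794.2·200000) = 0.0291 mm
δ = Σδ_i = 0.08893 mm.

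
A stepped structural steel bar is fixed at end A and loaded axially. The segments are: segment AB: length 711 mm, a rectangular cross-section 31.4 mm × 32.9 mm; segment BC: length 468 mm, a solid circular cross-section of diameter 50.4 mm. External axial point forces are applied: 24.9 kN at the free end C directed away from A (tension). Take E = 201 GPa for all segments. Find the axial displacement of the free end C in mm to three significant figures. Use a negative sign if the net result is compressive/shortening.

Internal axial forces (sectioning from the free end, tension +): N_BC = 24.9 kN, N_AB = 24.9 kN.
A_AB = 1033 mm².
A_BC = 1995 mm².
δ_AB = 24900·711/(1033·201000) = 0.08526 mm
δ_BC = 24900·468/(1995·201000) = 0.02906 mm
δ = Σδ_i = 0.1143 mm.

0.114 mm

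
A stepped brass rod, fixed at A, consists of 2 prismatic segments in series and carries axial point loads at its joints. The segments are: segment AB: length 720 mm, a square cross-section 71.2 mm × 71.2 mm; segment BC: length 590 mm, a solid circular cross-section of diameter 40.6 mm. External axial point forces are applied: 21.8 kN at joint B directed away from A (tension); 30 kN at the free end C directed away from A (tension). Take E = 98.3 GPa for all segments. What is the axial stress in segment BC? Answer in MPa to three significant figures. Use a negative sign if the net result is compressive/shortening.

23.2 MPa

Internal axial forces (sectioning from the free end, tension +): N_BC = 30 kN, N_AB = 51.8 kN.
A_BC = 1295 mm².
σ_BC = N_BC/A_BC = 30000/1295 = 23.17 MPa.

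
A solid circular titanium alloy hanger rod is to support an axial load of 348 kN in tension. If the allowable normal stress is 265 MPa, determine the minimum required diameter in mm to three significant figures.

40.9 mm

Required area A ≥ P/σ_allow = 348000/265 = 1313 mm².
For a solid circular section, d ≥ √(4A/π) = 40.89 mm.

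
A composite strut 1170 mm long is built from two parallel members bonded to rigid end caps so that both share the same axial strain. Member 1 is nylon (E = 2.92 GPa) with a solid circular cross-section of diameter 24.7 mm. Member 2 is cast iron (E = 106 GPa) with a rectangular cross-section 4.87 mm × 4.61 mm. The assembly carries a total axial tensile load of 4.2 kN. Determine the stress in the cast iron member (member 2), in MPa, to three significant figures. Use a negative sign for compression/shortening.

118 MPa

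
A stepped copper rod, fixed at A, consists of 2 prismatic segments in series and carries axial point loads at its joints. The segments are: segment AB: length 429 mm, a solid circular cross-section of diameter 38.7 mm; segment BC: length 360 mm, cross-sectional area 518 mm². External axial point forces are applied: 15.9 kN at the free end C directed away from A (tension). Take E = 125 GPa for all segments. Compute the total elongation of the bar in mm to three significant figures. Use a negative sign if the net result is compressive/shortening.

0.135 mm

Internal axial forces (sectioning from the free end, tension +): N_BC = 15.9 kN, N_AB = 15.9 kN.
A_AB = 1176 mm².
δ_AB = 15900·429/(1176·125000) = 0.04639 mm
δ_BC = 15900·360/(518·125000) = 0.0884 mm
δ = Σδ_i = 0.1348 mm.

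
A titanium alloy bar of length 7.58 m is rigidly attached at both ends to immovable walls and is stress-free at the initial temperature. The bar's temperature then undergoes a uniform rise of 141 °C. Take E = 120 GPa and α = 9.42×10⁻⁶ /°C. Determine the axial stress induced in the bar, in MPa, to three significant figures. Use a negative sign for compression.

Free thermal expansion αLΔT = 9.42e-6 · 7580 · 141 = 10.07 mm.
The walls impose strain ε = −(10.07)/7580 = -1.3282e-03; σ = Eε = 120000 · -1.3282e-03 = -159.4 MPa.

-159 MPa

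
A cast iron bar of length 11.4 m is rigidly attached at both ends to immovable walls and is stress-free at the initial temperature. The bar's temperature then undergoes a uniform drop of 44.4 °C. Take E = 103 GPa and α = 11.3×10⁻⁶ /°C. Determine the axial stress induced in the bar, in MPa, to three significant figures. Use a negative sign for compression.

Free thermal expansion αLΔT = 11.3e-6 · 11400 · -44.4 = -5.72 mm.
The walls impose strain ε = −(-5.72)/11400 = 5.0172e-04; σ = Eε = 103000 · 5.0172e-04 = 51.68 MPa.

51.7 MPa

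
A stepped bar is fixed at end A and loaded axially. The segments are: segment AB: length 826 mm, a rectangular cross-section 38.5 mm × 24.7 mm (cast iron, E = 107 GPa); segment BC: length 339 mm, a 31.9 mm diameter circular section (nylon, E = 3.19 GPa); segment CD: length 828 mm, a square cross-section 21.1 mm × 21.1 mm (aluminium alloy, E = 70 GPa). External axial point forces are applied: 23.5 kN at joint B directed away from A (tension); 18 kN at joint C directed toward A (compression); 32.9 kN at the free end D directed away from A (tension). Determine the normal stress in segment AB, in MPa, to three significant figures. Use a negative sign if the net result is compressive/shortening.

Internal axial forces (sectioning from the free end, tension +): N_CD = 32.9 kN, N_BC = 14.9 kN, N_AB = 38.4 kN.
A_AB = 950.9 mm².
σ_AB = N_AB/A_AB = 38400/950.9 = 40.38 MPa.

40.4 MPa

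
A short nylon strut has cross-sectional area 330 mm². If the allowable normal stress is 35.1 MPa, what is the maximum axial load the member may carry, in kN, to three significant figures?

P_max = σ_allow · A = 35.1 · 330 = 11580 N = 11.58 kN.

11.6 kN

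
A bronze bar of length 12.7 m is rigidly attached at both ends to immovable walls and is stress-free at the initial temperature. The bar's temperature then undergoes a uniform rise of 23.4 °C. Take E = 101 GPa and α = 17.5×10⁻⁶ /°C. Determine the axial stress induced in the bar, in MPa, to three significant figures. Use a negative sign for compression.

-41.4 MPa

Free thermal expansion αLΔT = 17.5e-6 · 12700 · 23.4 = 5.201 mm.
The walls impose strain ε = −(5.201)/12700 = -4.0950e-04; σ = Eε = 101000 · -4.0950e-04 = -41.36 MPa.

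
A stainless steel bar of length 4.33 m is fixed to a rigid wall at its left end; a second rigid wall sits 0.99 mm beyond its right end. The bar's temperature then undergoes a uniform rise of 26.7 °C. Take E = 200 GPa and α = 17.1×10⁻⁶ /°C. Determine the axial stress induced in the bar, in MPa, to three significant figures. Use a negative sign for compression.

Free thermal expansion αLΔT = 17.1e-6 · 4330 · 26.7 = 1.977 mm.
The walls engage after the gap closes; constrained expansion = 1.977 − 0.99 = 0.9869 mm.
The walls impose strain ε = −(0.9869)/4330 = -2.2793e-04; σ = Eε = 200000 · -2.2793e-04 = -45.59 MPa.

-45.6 MPa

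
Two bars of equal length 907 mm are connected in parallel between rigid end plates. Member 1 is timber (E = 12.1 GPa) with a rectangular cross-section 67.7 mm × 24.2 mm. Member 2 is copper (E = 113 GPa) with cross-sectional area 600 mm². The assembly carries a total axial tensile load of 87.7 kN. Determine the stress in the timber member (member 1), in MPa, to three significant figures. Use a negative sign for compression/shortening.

12.1 MPa

A_1 = 1638 mm².
Equal strain + equilibrium ⇒ each member carries load in proportion to AE: A₁E₁ = 19820000 N, A₂E₂ = 67800000 N, ΣAE = 87620000 N.
σ₁ = P·E₁/ΣAE = 87700·12100/87620000 = 12.11 MPa.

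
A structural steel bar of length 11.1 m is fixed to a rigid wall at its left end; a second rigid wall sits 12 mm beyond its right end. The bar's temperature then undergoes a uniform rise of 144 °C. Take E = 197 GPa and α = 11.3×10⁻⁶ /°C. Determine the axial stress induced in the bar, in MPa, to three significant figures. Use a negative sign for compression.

Free thermal expansion αLΔT = 11.3e-6 · 11100 · 144 = 18.06 mm.
The walls engage after the gap closes; constrained expansion = 18.06 − 12 = 6.062 mm.
The walls impose strain ε = −(6.062)/11100 = -5.4612e-04; σ = Eε = 197000 · -5.4612e-04 = -107.6 MPa.

-108 MPa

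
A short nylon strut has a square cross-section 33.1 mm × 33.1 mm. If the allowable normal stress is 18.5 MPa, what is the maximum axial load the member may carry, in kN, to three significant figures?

20.3 kN

A = 1096 mm².
P_max = σ_allow · A = 18.5 · 1096 = 20270 N = 20.27 kN.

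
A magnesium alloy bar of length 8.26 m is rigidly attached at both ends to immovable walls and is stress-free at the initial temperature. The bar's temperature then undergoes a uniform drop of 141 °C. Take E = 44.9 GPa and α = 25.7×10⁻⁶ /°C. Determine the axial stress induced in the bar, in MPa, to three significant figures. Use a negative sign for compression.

163 MPa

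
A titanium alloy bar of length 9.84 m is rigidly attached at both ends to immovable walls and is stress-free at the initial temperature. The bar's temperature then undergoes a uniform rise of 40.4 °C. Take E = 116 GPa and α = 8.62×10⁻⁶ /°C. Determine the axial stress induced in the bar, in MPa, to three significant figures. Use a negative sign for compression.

-40.4 MPa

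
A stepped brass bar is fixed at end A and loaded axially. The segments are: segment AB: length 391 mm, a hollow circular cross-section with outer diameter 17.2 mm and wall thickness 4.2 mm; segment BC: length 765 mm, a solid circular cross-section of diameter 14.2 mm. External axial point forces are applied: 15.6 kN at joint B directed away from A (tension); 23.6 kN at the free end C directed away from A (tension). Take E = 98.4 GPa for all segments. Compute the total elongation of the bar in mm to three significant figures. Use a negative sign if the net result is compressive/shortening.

2.07 mm

Internal axial forces (sectioning from the free end, tension +): N_BC = 23.6 kN, N_AB = 39.2 kN.
A_AB = 171.5 mm².
A_BC = 158.4 mm².
δ_AB = 39200·391/(171.5·98400) = 0.9081 mm
δ_BC = 23600·765/(158.4·98400) = 1.159 mm
δ = Σδ_i = 2.067 mm.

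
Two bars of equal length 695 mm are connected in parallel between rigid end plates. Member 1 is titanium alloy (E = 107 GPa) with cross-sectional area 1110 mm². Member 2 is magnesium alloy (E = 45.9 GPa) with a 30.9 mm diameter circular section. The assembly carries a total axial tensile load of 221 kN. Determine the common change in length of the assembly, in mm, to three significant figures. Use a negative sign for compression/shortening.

A_2 = 749.9 mm².
Equal strain + equilibrium ⇒ each member carries load in proportion to AE: A₁E₁ = 118800000 N, A₂E₂ = 34420000 N, ΣAE = 153200000 N.
δ = PL/ΣAE = 221000·695/153200000 = 1.003 mm.

1.00 mm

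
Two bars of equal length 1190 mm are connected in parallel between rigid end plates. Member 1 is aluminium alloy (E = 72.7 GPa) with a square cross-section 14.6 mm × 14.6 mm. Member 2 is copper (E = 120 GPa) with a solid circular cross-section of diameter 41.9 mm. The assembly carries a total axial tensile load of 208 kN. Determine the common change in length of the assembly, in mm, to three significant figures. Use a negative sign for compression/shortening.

1.37 mm

A_1 = 213.2 mm².
A_2 = 1379 mm².
Equal strain + equilibrium ⇒ each member carries load in proportion to AE: A₁E₁ = 15500000 N, A₂E₂ = 165500000 N, ΣAE = 181000000 N.
δ = PL/ΣAE = 208000·1190/181000000 = 1.368 mm.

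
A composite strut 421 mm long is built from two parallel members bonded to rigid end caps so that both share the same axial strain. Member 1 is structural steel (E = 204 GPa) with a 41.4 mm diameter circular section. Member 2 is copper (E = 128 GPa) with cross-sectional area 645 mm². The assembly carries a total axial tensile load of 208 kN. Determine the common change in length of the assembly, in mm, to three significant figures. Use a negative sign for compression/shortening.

A_1 = 1346 mm².
Equal strain + equilibrium ⇒ each member carries load in proportion to AE: A₁E₁ = 274600000 N, A₂E₂ = 82560000 N, ΣAE = 357200000 N.
δ = PL/ΣAE = 208000·421/357200000 = 0.2452 mm.

0.245 mm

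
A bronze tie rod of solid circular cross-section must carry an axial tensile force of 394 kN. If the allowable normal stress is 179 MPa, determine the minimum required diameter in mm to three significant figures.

Required area A ≥ P/σ_allow = 394000/179 = 2201 mm².
For a solid circular section, d ≥ √(4A/π) = 52.94 mm.

52.9 mm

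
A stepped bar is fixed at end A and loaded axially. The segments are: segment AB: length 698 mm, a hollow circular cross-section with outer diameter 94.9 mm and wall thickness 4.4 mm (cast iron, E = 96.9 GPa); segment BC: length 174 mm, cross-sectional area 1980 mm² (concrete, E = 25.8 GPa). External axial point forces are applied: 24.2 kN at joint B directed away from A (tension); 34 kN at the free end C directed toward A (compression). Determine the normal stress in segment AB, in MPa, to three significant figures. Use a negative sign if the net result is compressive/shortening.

Internal axial forces (sectioning from the free end, tension +): N_BC = -34 kN, N_AB = -9.8 kN.
A_AB = 1251 mm².
σ_AB = N_AB/A_AB = -9800/1251 = -7.834 MPa.

-7.83 MPa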